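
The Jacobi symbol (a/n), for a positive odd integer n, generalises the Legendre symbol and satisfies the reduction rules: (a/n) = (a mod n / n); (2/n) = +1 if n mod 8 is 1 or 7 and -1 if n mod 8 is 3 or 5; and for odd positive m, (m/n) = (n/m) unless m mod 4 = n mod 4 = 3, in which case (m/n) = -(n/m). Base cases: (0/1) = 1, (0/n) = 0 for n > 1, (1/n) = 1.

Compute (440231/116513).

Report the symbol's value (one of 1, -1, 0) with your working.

-1

(440231/116513) = (90692/116513)   [reduce mod 116513]
90692 = 2^2·22673; (2/116513) = +1 since 116513 mod 8 = 1, so (90692/116513) = (+1)^2·(22673/116513); sign now +1
reciprocity: (22673/116513) = +1·(116513/22673) since 22673 mod 4 = 1, 116513 mod 4 = 1; sign now +1
(116513/22673) = (3148/22673)   [reduce mod 22673]
3148 = 2^2·787; (2/22673) = +1 since 22673 mod 8 = 1, so (3148/22673) = (+1)^2·(787/22673); sign now +1
reciprocity: (787/22673) = +1·(22673/787) since 787 mod 4 = 3, 22673 mod 4 = 1; sign now +1
(22673/787) = (637/787)   [reduce mod 787]
reciprocity: (637/787) = +1·(787/637) since 637 mod 4 = 1, 787 mod 4 = 3; sign now +1
(787/637) = (150/637)   [reduce mod 637]
150 = 2^1·75; (2/637) = -1 since 637 mod 8 = 5, so (150/637) = (-1)^1·(75/637); sign now -1
reciprocity: (75/637) = +1·(637/75) since 75 mod 4 = 3, 637 mod 4 = 1; sign now -1
(637/75) = (37/75)   [reduce mod 75]
reciprocity: (37/75) = +1·(75/37) since 37 mod 4 = 1, 75 mod 4 = 3; sign now -1
(75/37) = (1/37)   [reduce mod 37]
(1/37) = 1; final value = sign = -1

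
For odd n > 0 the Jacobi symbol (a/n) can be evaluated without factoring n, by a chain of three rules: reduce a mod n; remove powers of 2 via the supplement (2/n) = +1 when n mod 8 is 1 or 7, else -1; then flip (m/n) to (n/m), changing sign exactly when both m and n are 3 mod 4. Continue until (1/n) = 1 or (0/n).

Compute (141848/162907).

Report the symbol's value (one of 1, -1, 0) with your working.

factor out 2^3: 141848 = 2^3·17731; with 162907 mod 8 = 3, (2/162907) = -1; sign now -1; continue with (17731/162907)
flip (17731/162907) -> (162907/17731): both odd, 17731 mod 4 = 3, 162907 mod 4 = 3, so the flip contributes -1; sign now +1
(162907/17731): 162907 mod 17731 = 3328, so (162907/17731) = (3328/17731)
factor out 2^8: 3328 = 2^8·13; with 17731 mod 8 = 3, (2/17731) = -1; sign now +1; continue with (13/17731)
flip (13/17731) -> (17731/13): both odd, 13 mod 4 = 1, 17731 mod 4 = 3, so the flip contributes +1; sign now +1
(17731/13): 17731 mod 13 = 12, so (17731/13) = (12/13)
factor out 2^2: 12 = 2^2·3; with 13 mod 8 = 5, (2/13) = -1; sign now +1; continue with (3/13)
flip (3/13) -> (13/3): both odd, 3 mod 4 = 3, 13 mod 4 = 1, so the flip contributes +1; sign now +1
(13/3): 13 mod 3 = 1, so (13/3) = (1/3)
reached (1/3) = 1, so the symbol is +1

1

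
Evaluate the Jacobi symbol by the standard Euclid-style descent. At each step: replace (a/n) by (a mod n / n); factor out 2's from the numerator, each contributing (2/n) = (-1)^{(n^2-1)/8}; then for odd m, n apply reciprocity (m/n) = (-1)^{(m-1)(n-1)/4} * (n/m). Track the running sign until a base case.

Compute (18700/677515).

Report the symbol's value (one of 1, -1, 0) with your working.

18700 = 2^2·4675; (2/677515) = -1 since 677515 mod 8 = 3, so (18700/677515) = (-1)^2·(4675/677515); sign now +1
reciprocity: (4675/677515) = -1·(677515/4675) since 4675 mod 4 = 3, 677515 mod 4 = 3; sign now -1
(677515/4675) = (4315/4675)   [reduce mod 4675]
reciprocity: (4315/4675) = -1·(4675/4315) since 4315 mod 4 = 3, 4675 mod 4 = 3; sign now +1
(4675/4315) = (360/4315)   [reduce mod 4315]
360 = 2^3·45; (2/4315) = -1 since 4315 mod 8 = 3, so (360/4315) = (-1)^3·(45/4315); sign now -1
reciprocity: (45/4315) = +1·(4315/45) since 45 mod 4 = 1, 4315 mod 4 = 3; sign now -1
(4315/45) = (40/45)   [reduce mod 45]
40 = 2^3·5; (2/45) = -1 since 45 mod 8 = 5, so (40/45) = (-1)^3·(5/45); sign now +1
reciprocity: (5/45) = +1·(45/5) since 5 mod 4 = 1, 45 mod 4 = 1; sign now +1
(45/5) = (0/5)   [reduce mod 5]
(0/5) = 0   [gcd(a, n) > 1]; final value = 0

0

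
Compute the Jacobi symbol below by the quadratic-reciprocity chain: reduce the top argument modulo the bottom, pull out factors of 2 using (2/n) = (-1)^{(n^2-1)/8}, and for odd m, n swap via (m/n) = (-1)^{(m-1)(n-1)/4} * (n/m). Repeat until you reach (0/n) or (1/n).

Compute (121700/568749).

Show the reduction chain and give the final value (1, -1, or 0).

1

121700 = 2^2·30425; (2/568749) = -1 since 568749 mod 8 = 5, so (121700/568749) = (-1)^2·(30425/568749); sign now +1
reciprocity: (30425/568749) = +1·(568749/30425) since 30425 mod 4 = 1, 568749 mod 4 = 1; sign now +1
(568749/30425) = (21099/30425)   [reduce mod 30425]
reciprocity: (21099/30425) = +1·(30425/21099) since 21099 mod 4 = 3, 30425 mod 4 = 1; sign now +1
(30425/21099) = (9326/21099)   [reduce mod 21099]
9326 = 2^1·4663; (2/21099) = -1 since 21099 mod 8 = 3, so (9326/21099) = (-1)^1·(4663/21099); sign now -1
reciprocity: (4663/21099) = -1·(21099/4663) since 4663 mod 4 = 3, 21099 mod 4 = 3; sign now +1
(21099/4663) = (2447/4663)   [reduce mod 4663]
reciprocity: (2447/4663) = -1·(4663/2447) since 2447 mod 4 = 3, 4663 mod 4 = 3; sign now -1
(4663/2447) = (2216/2447)   [reduce mod 2447]
2216 = 2^3·277; (2/2447) = +1 since 2447 mod 8 = 7, so (2216/2447) = (+1)^3·(277/2447); sign now -1
reciprocity: (277/2447) = +1·(2447/277) since 277 mod 4 = 1, 2447 mod 4 = 3; sign now -1
(2447/277) = (231/277)   [reduce mod 277]
reciprocity: (231/277) = +1·(277/231) since 231 mod 4 = 3, 277 mod 4 = 1; sign now -1
(277/231) = (46/231)   [reduce mod 231]
46 = 2^1·23; (2/231) = +1 since 231 mod 8 = 7, so (46/231) = (+1)^1·(23/231); sign now -1
reciprocity: (23/231) = -1·(231/23) since 23 mod 4 = 3, 231 mod 4 = 3; sign now +1
(231/23) = (1/23)   [reduce mod 23]
(1/23) = 1; final value = sign = +1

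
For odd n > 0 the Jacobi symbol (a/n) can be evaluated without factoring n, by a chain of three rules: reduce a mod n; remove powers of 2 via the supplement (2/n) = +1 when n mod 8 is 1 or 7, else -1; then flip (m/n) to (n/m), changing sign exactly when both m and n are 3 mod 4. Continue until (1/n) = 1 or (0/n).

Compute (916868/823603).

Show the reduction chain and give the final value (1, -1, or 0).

(916868/823603) = (93265/823603)   [reduce mod 823603]
reciprocity: (93265/823603) = +1·(823603/93265) since 93265 mod 4 = 1, 823603 mod 4 = 3; sign now +1
(823603/93265) = (77483/93265)   [reduce mod 93265]
reciprocity: (77483/93265) = +1·(93265/77483) since 77483 mod 4 = 3, 93265 mod 4 = 1; sign now +1
(93265/77483) = (15782/77483)   [reduce mod 77483]
15782 = 2^1·7891; (2/77483) = -1 since 77483 mod 8 = 3, so (15782/77483) = (-1)^1·(7891/77483); sign now -1
reciprocity: (7891/77483) = -1·(77483/7891) since 7891 mod 4 = 3, 77483 mod 4 = 3; sign now +1
(77483/7891) = (6464/7891)   [reduce mod 7891]
6464 = 2^6·101; (2/7891) = -1 since 7891 mod 8 = 3, so (6464/7891) = (-1)^6·(101/7891); sign now +1
reciprocity: (101/7891) = +1·(7891/101) since 101 mod 4 = 1, 7891 mod 4 = 3; sign now +1
(7891/101) = (13/101)   [reduce mod 101]
reciprocity: (13/101) = +1·(101/13) since 13 mod 4 = 1, 101 mod 4 = 1; sign now +1
(101/13) = (10/13)   [reduce mod 13]
10 = 2^1·5; (2/13) = -1 since 13 mod 8 = 5, so (10/13) = (-1)^1·(5/13); sign now -1
reciprocity: (5/13) = +1·(13/5) since 5 mod 4 = 1, 13 mod 4 = 1; sign now -1
(13/5) = (3/5)   [reduce mod 5]
reciprocity: (3/5) = +1·(5/3) since 3 mod 4 = 3, 5 mod 4 = 1; sign now -1
(5/3) = (2/3)   [reduce mod 3]
2 = 2^1·1; (2/3) = -1 since 3 mod 8 = 3, so (2/3) = (-1)^1·(1/3); sign now +1
(1/3) = 1; final value = sign = +1

1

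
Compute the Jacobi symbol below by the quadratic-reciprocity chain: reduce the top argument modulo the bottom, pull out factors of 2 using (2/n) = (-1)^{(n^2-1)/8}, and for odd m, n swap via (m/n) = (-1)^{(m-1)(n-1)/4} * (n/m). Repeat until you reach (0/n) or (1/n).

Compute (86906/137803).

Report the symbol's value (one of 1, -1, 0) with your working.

-1

86906 = 2^1·43453; (2/137803) = -1 since 137803 mod 8 = 3, so (86906/137803) = (-1)^1·(43453/137803); sign now -1
reciprocity: (43453/137803) = +1·(137803/43453) since 43453 mod 4 = 1, 137803 mod 4 = 3; sign now -1
(137803/43453) = (7444/43453)   [reduce mod 43453]
7444 = 2^2·1861; (2/43453) = -1 since 43453 mod 8 = 5, so (7444/43453) = (-1)^2·(1861/43453); sign now -1
reciprocity: (1861/43453) = +1·(43453/1861) since 1861 mod 4 = 1, 43453 mod 4 = 1; sign now -1
(43453/1861) = (650/1861)   [reduce mod 1861]
650 = 2^1·325; (2/1861) = -1 since 1861 mod 8 = 5, so (650/1861) = (-1)^1·(325/1861); sign now +1
reciprocity: (325/1861) = +1·(1861/325) since 325 mod 4 = 1, 1861 mod 4 = 1; sign now +1
(1861/325) = (236/325)   [reduce mod 325]
236 = 2^2·59; (2/325) = -1 since 325 mod 8 = 5, so (236/325) = (-1)^2·(59/325); sign now +1
reciprocity: (59/325) = +1·(325/59) since 59 mod 4 = 3, 325 mod 4 = 1; sign now +1
(325/59) = (30/59)   [reduce mod 59]
30 = 2^1·15; (2/59) = -1 since 59 mod 8 = 3, so (30/59) = (-1)^1·(15/59); sign now -1
reciprocity: (15/59) = -1·(59/15) since 15 mod 4 = 3, 59 mod 4 = 3; sign now +1
(59/15) = (14/15)   [reduce mod 15]
14 = 2^1·7; (2/15) = +1 since 15 mod 8 = 7, so (14/15) = (+1)^1·(7/15); sign now +1
reciprocity: (7/15) = -1·(15/7) since 7 mod 4 = 3, 15 mod 4 = 3; sign now -1
(15/7) = (1/7)   [reduce mod 7]
(1/7) = 1; final value = sign = -1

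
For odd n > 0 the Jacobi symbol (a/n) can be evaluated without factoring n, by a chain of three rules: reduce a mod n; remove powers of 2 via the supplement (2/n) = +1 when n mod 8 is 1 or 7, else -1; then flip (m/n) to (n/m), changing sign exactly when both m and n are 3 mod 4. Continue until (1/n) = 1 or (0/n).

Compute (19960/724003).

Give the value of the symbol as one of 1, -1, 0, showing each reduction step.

factor out 2^3: 19960 = 2^3·2495; with 724003 mod 8 = 3, (2/724003) = -1; sign now -1; continue with (2495/724003)
flip (2495/724003) -> (724003/2495): both odd, 2495 mod 4 = 3, 724003 mod 4 = 3, so the flip contributes -1; sign now +1
(724003/2495): 724003 mod 2495 = 453, so (724003/2495) = (453/2495)
flip (453/2495) -> (2495/453): both odd, 453 mod 4 = 1, 2495 mod 4 = 3, so the flip contributes +1; sign now +1
(2495/453): 2495 mod 453 = 230, so (2495/453) = (230/453)
factor out 2^1: 230 = 2^1·115; with 453 mod 8 = 5, (2/453) = -1; sign now -1; continue with (115/453)
flip (115/453) -> (453/115): both odd, 115 mod 4 = 3, 453 mod 4 = 1, so the flip contributes +1; sign now -1
(453/115): 453 mod 115 = 108, so (453/115) = (108/115)
factor out 2^2: 108 = 2^2·27; with 115 mod 8 = 3, (2/115) = -1; sign now -1; continue with (27/115)
flip (27/115) -> (115/27): both odd, 27 mod 4 = 3, 115 mod 4 = 3, so the flip contributes -1; sign now +1
(115/27): 115 mod 27 = 7, so (115/27) = (7/27)
flip (7/27) -> (27/7): both odd, 7 mod 4 = 3, 27 mod 4 = 3, so the flip contributes -1; sign now -1
(27/7): 27 mod 7 = 6, so (27/7) = (6/7)
factor out 2^1: 6 = 2^1·3; with 7 mod 8 = 7, (2/7) = +1; sign now -1; continue with (3/7)
flip (3/7) -> (7/3): both odd, 3 mod 4 = 3, 7 mod 4 = 3, so the flip contributes -1; sign now +1
(7/3): 7 mod 3 = 1, so (7/3) = (1/3)
reached (1/3) = 1, so the symbol is +1

1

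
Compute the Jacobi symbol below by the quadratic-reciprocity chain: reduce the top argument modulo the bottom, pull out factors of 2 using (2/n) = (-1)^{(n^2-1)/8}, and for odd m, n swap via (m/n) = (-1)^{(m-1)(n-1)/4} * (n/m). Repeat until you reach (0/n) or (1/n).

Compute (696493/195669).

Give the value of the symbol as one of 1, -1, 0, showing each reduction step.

1

(696493/195669) = (109486/195669)   [reduce mod 195669]
109486 = 2^1·54743; (2/195669) = -1 since 195669 mod 8 = 5, so (109486/195669) = (-1)^1·(54743/195669); sign now -1
reciprocity: (54743/195669) = +1·(195669/54743) since 54743 mod 4 = 3, 195669 mod 4 = 1; sign now -1
(195669/54743) = (31440/54743)   [reduce mod 54743]
31440 = 2^4·1965; (2/54743) = +1 since 54743 mod 8 = 7, so (31440/54743) = (+1)^4·(1965/54743); sign now -1
reciprocity: (1965/54743) = +1·(54743/1965) since 1965 mod 4 = 1, 54743 mod 4 = 3; sign now -1
(54743/1965) = (1688/1965)   [reduce mod 1965]
1688 = 2^3·211; (2/1965) = -1 since 1965 mod 8 = 5, so (1688/1965) = (-1)^3·(211/1965); sign now +1
reciprocity: (211/1965) = +1·(1965/211) since 211 mod 4 = 3, 1965 mod 4 = 1; sign now +1
(1965/211) = (66/211)   [reduce mod 211]
66 = 2^1·33; (2/211) = -1 since 211 mod 8 = 3, so (66/211) = (-1)^1·(33/211); sign now -1
reciprocity: (33/211) = +1·(211/33) since 33 mod 4 = 1, 211 mod 4 = 3; sign now -1
(211/33) = (13/33)   [reduce mod 33]
reciprocity: (13/33) = +1·(33/13) since 13 mod 4 = 1, 33 mod 4 = 1; sign now -1
(33/13) = (7/13)   [reduce mod 13]
reciprocity: (7/13) = +1·(13/7) since 7 mod 4 = 3, 13 mod 4 = 1; sign now -1
(13/7) = (6/7)   [reduce mod 7]
6 = 2^1·3; (2/7) = +1 since 7 mod 8 = 7, so (6/7) = (+1)^1·(3/7); sign now -1
reciprocity: (3/7) = -1·(7/3) since 3 mod 4 = 3, 7 mod 4 = 3; sign now +1
(7/3) = (1/3)   [reduce mod 3]
(1/3) = 1; final value = sign = +1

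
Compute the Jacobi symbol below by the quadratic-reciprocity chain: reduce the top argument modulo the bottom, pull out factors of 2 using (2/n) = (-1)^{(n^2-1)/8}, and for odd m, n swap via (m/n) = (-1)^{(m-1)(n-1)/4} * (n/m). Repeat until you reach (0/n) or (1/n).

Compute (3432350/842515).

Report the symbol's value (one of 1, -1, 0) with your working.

0

(3432350/842515): 3432350 mod 842515 = 62290, so (3432350/842515) = (62290/842515)
factor out 2^1: 62290 = 2^1·31145; with 842515 mod 8 = 3, (2/842515) = -1; sign now -1; continue with (31145/842515)
flip (31145/842515) -> (842515/31145): both odd, 31145 mod 4 = 1, 842515 mod 4 = 3, so the flip contributes +1; sign now -1
(842515/31145): 842515 mod 31145 = 1600, so (842515/31145) = (1600/31145)
factor out 2^6: 1600 = 2^6·25; with 31145 mod 8 = 1, (2/31145) = +1; sign now -1; continue with (25/31145)
flip (25/31145) -> (31145/25): both odd, 25 mod 4 = 1, 31145 mod 4 = 1, so the flip contributes +1; sign now -1
(31145/25): 31145 mod 25 = 20, so (31145/25) = (20/25)
factor out 2^2: 20 = 2^2·5; with 25 mod 8 = 1, (2/25) = +1; sign now -1; continue with (5/25)
flip (5/25) -> (25/5): both odd, 5 mod 4 = 1, 25 mod 4 = 1, so the flip contributes +1; sign now -1
(25/5): 25 mod 5 = 0, so (25/5) = (0/5)
reached (0/5); gcd(a, n) > 1, so (0/5) = 0 and the symbol is 0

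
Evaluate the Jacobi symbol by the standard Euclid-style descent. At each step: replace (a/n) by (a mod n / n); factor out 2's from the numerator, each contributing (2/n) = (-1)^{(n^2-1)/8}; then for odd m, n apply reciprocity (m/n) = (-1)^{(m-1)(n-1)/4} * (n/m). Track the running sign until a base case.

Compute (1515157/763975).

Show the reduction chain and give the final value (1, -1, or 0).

-1

(1515157/763975) = (751182/763975)   [reduce mod 763975]
751182 = 2^1·375591; (2/763975) = +1 since 763975 mod 8 = 7, so (751182/763975) = (+1)^1·(375591/763975); sign now +1
reciprocity: (375591/763975) = -1·(763975/375591) since 375591 mod 4 = 3, 763975 mod 4 = 3; sign now -1
(763975/375591) = (12793/375591)   [reduce mod 375591]
reciprocity: (12793/375591) = +1·(375591/12793) since 12793 mod 4 = 1, 375591 mod 4 = 3; sign now -1
(375591/12793) = (4594/12793)   [reduce mod 12793]
4594 = 2^1·2297; (2/12793) = +1 since 12793 mod 8 = 1, so (4594/12793) = (+1)^1·(2297/12793); sign now -1
reciprocity: (2297/12793) = +1·(12793/2297) since 2297 mod 4 = 1, 12793 mod 4 = 1; sign now -1
(12793/2297) = (1308/2297)   [reduce mod 2297]
1308 = 2^2·327; (2/2297) = +1 since 2297 mod 8 = 1, so (1308/2297) = (+1)^2·(327/2297); sign now -1
reciprocity: (327/2297) = +1·(2297/327) since 327 mod 4 = 3, 2297 mod 4 = 1; sign now -1
(2297/327) = (8/327)   [reduce mod 327]
8 = 2^3·1; (2/327) = +1 since 327 mod 8 = 7, so (8/327) = (+1)^3·(1/327); sign now -1
(1/327) = 1; final value = sign = -1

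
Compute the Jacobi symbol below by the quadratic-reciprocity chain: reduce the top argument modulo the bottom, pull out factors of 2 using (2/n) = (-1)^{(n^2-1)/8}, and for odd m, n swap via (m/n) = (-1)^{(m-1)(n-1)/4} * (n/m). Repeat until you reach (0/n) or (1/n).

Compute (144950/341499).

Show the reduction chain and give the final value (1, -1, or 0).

-1

144950 = 2^1·72475; (2/341499) = -1 since 341499 mod 8 = 3, so (144950/341499) = (-1)^1·(72475/341499); sign now -1
reciprocity: (72475/341499) = -1·(341499/72475) since 72475 mod 4 = 3, 341499 mod 4 = 3; sign now +1
(341499/72475) = (51599/72475)   [reduce mod 72475]
reciprocity: (51599/72475) = -1·(72475/51599) since 51599 mod 4 = 3, 72475 mod 4 = 3; sign now -1
(72475/51599) = (20876/51599)   [reduce mod 51599]
20876 = 2^2·5219; (2/51599) = +1 since 51599 mod 8 = 7, so (20876/51599) = (+1)^2·(5219/51599); sign now -1
reciprocity: (5219/51599) = -1·(51599/5219) since 5219 mod 4 = 3, 51599 mod 4 = 3; sign now +1
(51599/5219) = (4628/5219)   [reduce mod 5219]
4628 = 2^2·1157; (2/5219) = -1 since 5219 mod 8 = 3, so (4628/5219) = (-1)^2·(1157/5219); sign now +1
reciprocity: (1157/5219) = +1·(5219/1157) since 1157 mod 4 = 1, 5219 mod 4 = 3; sign now +1
(5219/1157) = (591/1157)   [reduce mod 1157]
reciprocity: (591/1157) = +1·(1157/591) since 591 mod 4 = 3, 1157 mod 4 = 1; sign now +1
(1157/591) = (566/591)   [reduce mod 591]
566 = 2^1·283; (2/591) = +1 since 591 mod 8 = 7, so (566/591) = (+1)^1·(283/591); sign now +1
reciprocity: (283/591) = -1·(591/283) since 283 mod 4 = 3, 591 mod 4 = 3; sign now -1
(591/283) = (25/283)   [reduce mod 283]
reciprocity: (25/283) = +1·(283/25) since 25 mod 4 = 1, 283 mod 4 = 3; sign now -1
(283/25) = (8/25)   [reduce mod 25]
8 = 2^3·1; (2/25) = +1 since 25 mod 8 = 1, so (8/25) = (+1)^3·(1/25); sign now -1
(1/25) = 1; final value = sign = -1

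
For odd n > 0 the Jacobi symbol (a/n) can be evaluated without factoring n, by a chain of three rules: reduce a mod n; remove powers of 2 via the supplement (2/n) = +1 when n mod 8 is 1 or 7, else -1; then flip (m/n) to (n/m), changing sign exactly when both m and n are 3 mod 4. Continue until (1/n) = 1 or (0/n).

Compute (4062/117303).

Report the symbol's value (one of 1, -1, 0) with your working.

0

4062 = 2^1·2031; (2/117303) = +1 since 117303 mod 8 = 7, so (4062/117303) = (+1)^1·(2031/117303); sign now +1
reciprocity: (2031/117303) = -1·(117303/2031) since 2031 mod 4 = 3, 117303 mod 4 = 3; sign now -1
(117303/2031) = (1536/2031)   [reduce mod 2031]
1536 = 2^9·3; (2/2031) = +1 since 2031 mod 8 = 7, so (1536/2031) = (+1)^9·(3/2031); sign now -1
reciprocity: (3/2031) = -1·(2031/3) since 3 mod 4 = 3, 2031 mod 4 = 3; sign now +1
(2031/3) = (0/3)   [reduce mod 3]
(0/3) = 0   [gcd(a, n) > 1]; final value = 0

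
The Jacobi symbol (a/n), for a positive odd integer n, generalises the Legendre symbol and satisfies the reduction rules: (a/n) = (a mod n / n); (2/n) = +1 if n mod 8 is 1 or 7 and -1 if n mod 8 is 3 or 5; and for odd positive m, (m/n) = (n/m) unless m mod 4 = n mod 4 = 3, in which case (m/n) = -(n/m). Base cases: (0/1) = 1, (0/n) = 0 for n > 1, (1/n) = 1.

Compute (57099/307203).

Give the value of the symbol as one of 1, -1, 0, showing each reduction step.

flip (57099/307203) -> (307203/57099): both odd, 57099 mod 4 = 3, 307203 mod 4 = 3, so the flip contributes -1; sign now -1
(307203/57099): 307203 mod 57099 = 21708, so (307203/57099) = (21708/57099)
factor out 2^2: 21708 = 2^2·5427; with 57099 mod 8 = 3, (2/57099) = -1; sign now -1; continue with (5427/57099)
flip (5427/57099) -> (57099/5427): both odd, 5427 mod 4 = 3, 57099 mod 4 = 3, so the flip contributes -1; sign now +1
(57099/5427): 57099 mod 5427 = 2829, so (57099/5427) = (2829/5427)
flip (2829/5427) -> (5427/2829): both odd, 2829 mod 4 = 1, 5427 mod 4 = 3, so the flip contributes +1; sign now +1
(5427/2829): 5427 mod 2829 = 2598, so (5427/2829) = (2598/2829)
factor out 2^1: 2598 = 2^1·1299; with 2829 mod 8 = 5, (2/2829) = -1; sign now -1; continue with (1299/2829)
flip (1299/2829) -> (2829/1299): both odd, 1299 mod 4 = 3, 2829 mod 4 = 1, so the flip contributes +1; sign now -1
(2829/1299): 2829 mod 1299 = 231, so (2829/1299) = (231/1299)
flip (231/1299) -> (1299/231): both odd, 231 mod 4 = 3, 1299 mod 4 = 3, so the flip contributes -1; sign now +1
(1299/231): 1299 mod 231 = 144, so (1299/231) = (144/231)
factor out 2^4: 144 = 2^4·9; with 231 mod 8 = 7, (2/231) = +1; sign now +1; continue with (9/231)
flip (9/231) -> (231/9): both odd, 9 mod 4 = 1, 231 mod 4 = 3, so the flip contributes +1; sign now +1
(231/9): 231 mod 9 = 6, so (231/9) = (6/9)
factor out 2^1: 6 = 2^1·3; with 9 mod 8 = 1, (2/9) = +1; sign now +1; continue with (3/9)
flip (3/9) -> (9/3): both odd, 3 mod 4 = 3, 9 mod 4 = 1, so the flip contributes +1; sign now +1
(9/3): 9 mod 3 = 0, so (9/3) = (0/3)
reached (0/3); gcd(a, n) > 1, so (0/3) = 0 and the symbol is 0

0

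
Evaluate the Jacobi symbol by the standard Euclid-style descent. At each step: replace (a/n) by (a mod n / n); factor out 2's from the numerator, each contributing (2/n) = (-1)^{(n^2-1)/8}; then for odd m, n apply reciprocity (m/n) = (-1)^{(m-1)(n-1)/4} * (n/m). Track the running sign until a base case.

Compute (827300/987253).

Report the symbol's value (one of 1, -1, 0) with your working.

827300 = 2^2·206825; (2/987253) = -1 since 987253 mod 8 = 5, so (827300/987253) = (-1)^2·(206825/987253); sign now +1
reciprocity: (206825/987253) = +1·(987253/206825) since 206825 mod 4 = 1, 987253 mod 4 = 1; sign now +1
(987253/206825) = (159953/206825)   [reduce mod 206825]
reciprocity: (159953/206825) = +1·(206825/159953) since 159953 mod 4 = 1, 206825 mod 4 = 1; sign now +1
(206825/159953) = (46872/159953)   [reduce mod 159953]
46872 = 2^3·5859; (2/159953) = +1 since 159953 mod 8 = 1, so (46872/159953) = (+1)^3·(5859/159953); sign now +1
reciprocity: (5859/159953) = +1·(159953/5859) since 5859 mod 4 = 3, 159953 mod 4 = 1; sign now +1
(159953/5859) = (1760/5859)   [reduce mod 5859]
1760 = 2^5·55; (2/5859) = -1 since 5859 mod 8 = 3, so (1760/5859) = (-1)^5·(55/5859); sign now -1
reciprocity: (55/5859) = -1·(5859/55) since 55 mod 4 = 3, 5859 mod 4 = 3; sign now +1
(5859/55) = (29/55)   [reduce mod 55]
reciprocity: (29/55) = +1·(55/29) since 29 mod 4 = 1, 55 mod 4 = 3; sign now +1
(55/29) = (26/29)   [reduce mod 29]
26 = 2^1·13; (2/29) = -1 since 29 mod 8 = 5, so (26/29) = (-1)^1·(13/29); sign now -1
reciprocity: (13/29) = +1·(29/13) since 13 mod 4 = 1, 29 mod 4 = 1; sign now -1
(29/13) = (3/13)   [reduce mod 13]
reciprocity: (3/13) = +1·(13/3) since 3 mod 4 = 3, 13 mod 4 = 1; sign now -1
(13/3) = (1/3)   [reduce mod 3]
(1/3) = 1; final value = sign = -1

-1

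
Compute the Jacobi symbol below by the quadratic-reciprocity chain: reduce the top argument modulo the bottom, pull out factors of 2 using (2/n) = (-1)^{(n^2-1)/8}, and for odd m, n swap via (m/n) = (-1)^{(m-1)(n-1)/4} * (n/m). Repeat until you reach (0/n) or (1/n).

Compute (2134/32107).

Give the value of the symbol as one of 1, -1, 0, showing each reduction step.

0

factor out 2^1: 2134 = 2^1·1067; with 32107 mod 8 = 3, (2/32107) = -1; sign now -1; continue with (1067/32107)
flip (1067/32107) -> (32107/1067): both odd, 1067 mod 4 = 3, 32107 mod 4 = 3, so the flip contributes -1; sign now +1
(32107/1067): 32107 mod 1067 = 97, so (32107/1067) = (97/1067)
flip (97/1067) -> (1067/97): both odd, 97 mod 4 = 1, 1067 mod 4 = 3, so the flip contributes +1; sign now +1
(1067/97): 1067 mod 97 = 0, so (1067/97) = (0/97)
reached (0/97); gcd(a, n) > 1, so (0/97) = 0 and the symbol is 0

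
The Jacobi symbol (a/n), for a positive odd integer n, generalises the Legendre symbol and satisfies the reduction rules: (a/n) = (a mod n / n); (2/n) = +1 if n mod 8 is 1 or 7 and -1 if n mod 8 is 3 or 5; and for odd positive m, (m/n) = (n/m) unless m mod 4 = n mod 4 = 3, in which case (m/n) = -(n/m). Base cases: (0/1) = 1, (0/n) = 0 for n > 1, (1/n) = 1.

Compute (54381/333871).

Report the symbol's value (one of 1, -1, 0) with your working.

-1

reciprocity: (54381/333871) = +1·(333871/54381) since 54381 mod 4 = 1, 333871 mod 4 = 3; sign now +1
(333871/54381) = (7585/54381)   [reduce mod 54381]
reciprocity: (7585/54381) = +1·(54381/7585) since 7585 mod 4 = 1, 54381 mod 4 = 1; sign now +1
(54381/7585) = (1286/7585)   [reduce mod 7585]
1286 = 2^1·643; (2/7585) = +1 since 7585 mod 8 = 1, so (1286/7585) = (+1)^1·(643/7585); sign now +1
reciprocity: (643/7585) = +1·(7585/643) since 643 mod 4 = 3, 7585 mod 4 = 1; sign now +1
(7585/643) = (512/643)   [reduce mod 643]
512 = 2^9·1; (2/643) = -1 since 643 mod 8 = 3, so (512/643) = (-1)^9·(1/643); sign now -1
(1/643) = 1; final value = sign = -1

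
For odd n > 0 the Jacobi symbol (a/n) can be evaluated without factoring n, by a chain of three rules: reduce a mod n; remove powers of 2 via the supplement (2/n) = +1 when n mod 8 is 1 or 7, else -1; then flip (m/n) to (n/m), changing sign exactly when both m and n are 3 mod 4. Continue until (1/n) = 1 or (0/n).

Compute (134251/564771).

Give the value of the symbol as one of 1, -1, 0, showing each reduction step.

reciprocity: (134251/564771) = -1·(564771/134251) since 134251 mod 4 = 3, 564771 mod 4 = 3; sign now -1
(564771/134251) = (27767/134251)   [reduce mod 134251]
reciprocity: (27767/134251) = -1·(134251/27767) since 27767 mod 4 = 3, 134251 mod 4 = 3; sign now +1
(134251/27767) = (23183/27767)   [reduce mod 27767]
reciprocity: (23183/27767) = -1·(27767/23183) since 23183 mod 4 = 3, 27767 mod 4 = 3; sign now -1
(27767/23183) = (4584/23183)   [reduce mod 23183]
4584 = 2^3·573; (2/23183) = +1 since 23183 mod 8 = 7, so (4584/23183) = (+1)^3·(573/23183); sign now -1
reciprocity: (573/23183) = +1·(23183/573) since 573 mod 4 = 1, 23183 mod 4 = 3; sign now -1
(23183/573) = (263/573)   [reduce mod 573]
reciprocity: (263/573) = +1·(573/263) since 263 mod 4 = 3, 573 mod 4 = 1; sign now -1
(573/263) = (47/263)   [reduce mod 263]
reciprocity: (47/263) = -1·(263/47) since 47 mod 4 = 3, 263 mod 4 = 3; sign now +1
(263/47) = (28/47)   [reduce mod 47]
28 = 2^2·7; (2/47) = +1 since 47 mod 8 = 7, so (28/47) = (+1)^2·(7/47); sign now +1
reciprocity: (7/47) = -1·(47/7) since 7 mod 4 = 3, 47 mod 4 = 3; sign now -1
(47/7) = (5/7)   [reduce mod 7]
reciprocity: (5/7) = +1·(7/5) since 5 mod 4 = 1, 7 mod 4 = 3; sign now -1
(7/5) = (2/5)   [reduce mod 5]
2 = 2^1·1; (2/5) = -1 since 5 mod 8 = 5, so (2/5) = (-1)^1·(1/5); sign now +1
(1/5) = 1; final value = sign = +1

1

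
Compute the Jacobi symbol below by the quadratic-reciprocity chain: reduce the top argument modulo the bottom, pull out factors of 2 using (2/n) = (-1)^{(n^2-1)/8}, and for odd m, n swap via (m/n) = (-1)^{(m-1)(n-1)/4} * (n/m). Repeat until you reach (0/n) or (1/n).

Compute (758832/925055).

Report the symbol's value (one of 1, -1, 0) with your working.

-1

758832 = 2^4·47427; (2/925055) = +1 since 925055 mod 8 = 7, so (758832/925055) = (+1)^4·(47427/925055); sign now +1
reciprocity: (47427/925055) = -1·(925055/47427) since 47427 mod 4 = 3, 925055 mod 4 = 3; sign now -1
(925055/47427) = (23942/47427)   [reduce mod 47427]
23942 = 2^1·11971; (2/47427) = -1 since 47427 mod 8 = 3, so (23942/47427) = (-1)^1·(11971/47427); sign now +1
reciprocity: (11971/47427) = -1·(47427/11971) since 11971 mod 4 = 3, 47427 mod 4 = 3; sign now -1
(47427/11971) = (11514/11971)   [reduce mod 11971]
11514 = 2^1·5757; (2/11971) = -1 since 11971 mod 8 = 3, so (11514/11971) = (-1)^1·(5757/11971); sign now +1
reciprocity: (5757/11971) = +1·(11971/5757) since 5757 mod 4 = 1, 11971 mod 4 = 3; sign now +1
(11971/5757) = (457/5757)   [reduce mod 5757]
reciprocity: (457/5757) = +1·(5757/457) since 457 mod 4 = 1, 5757 mod 4 = 1; sign now +1
(5757/457) = (273/457)   [reduce mod 457]
reciprocity: (273/457) = +1·(457/273) since 273 mod 4 = 1, 457 mod 4 = 1; sign now +1
(457/273) = (184/273)   [reduce mod 273]
184 = 2^3·23; (2/273) = +1 since 273 mod 8 = 1, so (184/273) = (+1)^3·(23/273); sign now +1
reciprocity: (23/273) = +1·(273/23) since 23 mod 4 = 3, 273 mod 4 = 1; sign now +1
(273/23) = (20/23)   [reduce mod 23]
20 = 2^2·5; (2/23) = +1 since 23 mod 8 = 7, so (20/23) = (+1)^2·(5/23); sign now +1
reciprocity: (5/23) = +1·(23/5) since 5 mod 4 = 1, 23 mod 4 = 3; sign now +1
(23/5) = (3/5)   [reduce mod 5]
reciprocity: (3/5) = +1·(5/3) since 3 mod 4 = 3, 5 mod 4 = 1; sign now +1
(5/3) = (2/3)   [reduce mod 3]
2 = 2^1·1; (2/3) = -1 since 3 mod 8 = 3, so (2/3) = (-1)^1·(1/3); sign now -1
(1/3) = 1; final value = sign = -1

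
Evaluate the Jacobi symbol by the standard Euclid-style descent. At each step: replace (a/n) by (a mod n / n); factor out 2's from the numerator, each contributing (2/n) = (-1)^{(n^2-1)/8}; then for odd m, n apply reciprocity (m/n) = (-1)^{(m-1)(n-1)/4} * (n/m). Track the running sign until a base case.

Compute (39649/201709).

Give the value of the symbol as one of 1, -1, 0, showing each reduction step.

reciprocity: (39649/201709) = +1·(201709/39649) since 39649 mod 4 = 1, 201709 mod 4 = 1; sign now +1
(201709/39649) = (3464/39649)   [reduce mod 39649]
3464 = 2^3·433; (2/39649) = +1 since 39649 mod 8 = 1, so (3464/39649) = (+1)^3·(433/39649); sign now +1
reciprocity: (433/39649) = +1·(39649/433) since 433 mod 4 = 1, 39649 mod 4 = 1; sign now +1
(39649/433) = (246/433)   [reduce mod 433]
246 = 2^1·123; (2/433) = +1 since 433 mod 8 = 1, so (246/433) = (+1)^1·(123/433); sign now +1
reciprocity: (123/433) = +1·(433/123) since 123 mod 4 = 3, 433 mod 4 = 1; sign now +1
(433/123) = (64/123)   [reduce mod 123]
64 = 2^6·1; (2/123) = -1 since 123 mod 8 = 3, so (64/123) = (-1)^6·(1/123); sign now +1
(1/123) = 1; final value = sign = +1

1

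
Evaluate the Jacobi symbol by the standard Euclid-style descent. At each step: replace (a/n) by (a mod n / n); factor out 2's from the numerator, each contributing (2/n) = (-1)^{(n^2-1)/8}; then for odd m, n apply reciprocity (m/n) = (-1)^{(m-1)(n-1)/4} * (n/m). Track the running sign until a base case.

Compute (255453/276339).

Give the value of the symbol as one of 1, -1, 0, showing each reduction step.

0

flip (255453/276339) -> (276339/255453): both odd, 255453 mod 4 = 1, 276339 mod 4 = 3, so the flip contributes +1; sign now +1
(276339/255453): 276339 mod 255453 = 20886, so (276339/255453) = (20886/255453)
factor out 2^1: 20886 = 2^1·10443; with 255453 mod 8 = 5, (2/255453) = -1; sign now -1; continue with (10443/255453)
flip (10443/255453) -> (255453/10443): both odd, 10443 mod 4 = 3, 255453 mod 4 = 1, so the flip contributes +1; sign now -1
(255453/10443): 255453 mod 10443 = 4821, so (255453/10443) = (4821/10443)
flip (4821/10443) -> (10443/4821): both odd, 4821 mod 4 = 1, 10443 mod 4 = 3, so the flip contributes +1; sign now -1
(10443/4821): 10443 mod 4821 = 801, so (10443/4821) = (801/4821)
flip (801/4821) -> (4821/801): both odd, 801 mod 4 = 1, 4821 mod 4 = 1, so the flip contributes +1; sign now -1
(4821/801): 4821 mod 801 = 15, so (4821/801) = (15/801)
flip (15/801) -> (801/15): both odd, 15 mod 4 = 3, 801 mod 4 = 1, so the flip contributes +1; sign now -1
(801/15): 801 mod 15 = 6, so (801/15) = (6/15)
factor out 2^1: 6 = 2^1·3; with 15 mod 8 = 7, (2/15) = +1; sign now -1; continue with (3/15)
flip (3/15) -> (15/3): both odd, 3 mod 4 = 3, 15 mod 4 = 3, so the flip contributes -1; sign now +1
(15/3): 15 mod 3 = 0, so (15/3) = (0/3)
reached (0/3); gcd(a, n) > 1, so (0/3) = 0 and the symbol is 0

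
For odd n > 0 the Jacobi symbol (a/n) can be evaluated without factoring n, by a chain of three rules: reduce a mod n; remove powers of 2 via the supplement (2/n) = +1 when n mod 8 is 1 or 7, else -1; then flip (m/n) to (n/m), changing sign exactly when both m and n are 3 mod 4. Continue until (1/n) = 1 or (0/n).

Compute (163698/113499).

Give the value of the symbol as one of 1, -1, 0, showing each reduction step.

0

(163698/113499) = (50199/113499)   [reduce mod 113499]
reciprocity: (50199/113499) = -1·(113499/50199) since 50199 mod 4 = 3, 113499 mod 4 = 3; sign now -1
(113499/50199) = (13101/50199)   [reduce mod 50199]
reciprocity: (13101/50199) = +1·(50199/13101) since 13101 mod 4 = 1, 50199 mod 4 = 3; sign now -1
(50199/13101) = (10896/13101)   [reduce mod 13101]
10896 = 2^4·681; (2/13101) = -1 since 13101 mod 8 = 5, so (10896/13101) = (-1)^4·(681/13101); sign now -1
reciprocity: (681/13101) = +1·(13101/681) since 681 mod 4 = 1, 13101 mod 4 = 1; sign now -1
(13101/681) = (162/681)   [reduce mod 681]
162 = 2^1·81; (2/681) = +1 since 681 mod 8 = 1, so (162/681) = (+1)^1·(81/681); sign now -1
reciprocity: (81/681) = +1·(681/81) since 81 mod 4 = 1, 681 mod 4 = 1; sign now -1
(681/81) = (33/81)   [reduce mod 81]
reciprocity: (33/81) = +1·(81/33) since 33 mod 4 = 1, 81 mod 4 = 1; sign now -1
(81/33) = (15/33)   [reduce mod 33]
reciprocity: (15/33) = +1·(33/15) since 15 mod 4 = 3, 33 mod 4 = 1; sign now -1
(33/15) = (3/15)   [reduce mod 15]
reciprocity: (3/15) = -1·(15/3) since 3 mod 4 = 3, 15 mod 4 = 3; sign now +1
(15/3) = (0/3)   [reduce mod 3]
(0/3) = 0   [gcd(a, n) > 1]; final value = 0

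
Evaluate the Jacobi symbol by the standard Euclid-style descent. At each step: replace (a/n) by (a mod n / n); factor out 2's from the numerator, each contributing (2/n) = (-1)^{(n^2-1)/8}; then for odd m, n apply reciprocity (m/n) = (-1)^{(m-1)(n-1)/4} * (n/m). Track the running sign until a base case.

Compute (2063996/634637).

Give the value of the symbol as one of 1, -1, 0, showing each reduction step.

(2063996/634637): 2063996 mod 634637 = 160085, so (2063996/634637) = (160085/634637)
flip (160085/634637) -> (634637/160085): both odd, 160085 mod 4 = 1, 634637 mod 4 = 1, so the flip contributes +1; sign now +1
(634637/160085): 634637 mod 160085 = 154382, so (634637/160085) = (154382/160085)
factor out 2^1: 154382 = 2^1·77191; with 160085 mod 8 = 5, (2/160085) = -1; sign now -1; continue with (77191/160085)
flip (77191/160085) -> (160085/77191): both odd, 77191 mod 4 = 3, 160085 mod 4 = 1, so the flip contributes +1; sign now -1
(160085/77191): 160085 mod 77191 = 5703, so (160085/77191) = (5703/77191)
flip (5703/77191) -> (77191/5703): both odd, 5703 mod 4 = 3, 77191 mod 4 = 3, so the flip contributes -1; sign now +1
(77191/5703): 77191 mod 5703 = 3052, so (77191/5703) = (3052/5703)
factor out 2^2: 3052 = 2^2·763; with 5703 mod 8 = 7, (2/5703) = +1; sign now +1; continue with (763/5703)
flip (763/5703) -> (5703/763): both odd, 763 mod 4 = 3, 5703 mod 4 = 3, so the flip contributes -1; sign now -1
(5703/763): 5703 mod 763 = 362, so (5703/763) = (362/763)
factor out 2^1: 362 = 2^1·181; with 763 mod 8 = 3, (2/763) = -1; sign now +1; continue with (181/763)
flip (181/763) -> (763/181): both odd, 181 mod 4 = 1, 763 mod 4 = 3, so the flip contributes +1; sign now +1
(763/181): 763 mod 181 = 39, so (763/181) = (39/181)
flip (39/181) -> (181/39): both odd, 39 mod 4 = 3, 181 mod 4 = 1, so the flip contributes +1; sign now +1
(181/39): 181 mod 39 = 25, so (181/39) = (25/39)
flip (25/39) -> (39/25): both odd, 25 mod 4 = 1, 39 mod 4 = 3, so the flip contributes +1; sign now +1
(39/25): 39 mod 25 = 14, so (39/25) = (14/25)
factor out 2^1: 14 = 2^1·7; with 25 mod 8 = 1, (2/25) = +1; sign now +1; continue with (7/25)
flip (7/25) -> (25/7): both odd, 7 mod 4 = 3, 25 mod 4 = 1, so the flip contributes +1; sign now +1
(25/7): 25 mod 7 = 4, so (25/7) = (4/7)
factor out 2^2: 4 = 2^2·1; with 7 mod 8 = 7, (2/7) = +1; sign now +1; continue with (1/7)
reached (1/7) = 1, so the symbol is +1

1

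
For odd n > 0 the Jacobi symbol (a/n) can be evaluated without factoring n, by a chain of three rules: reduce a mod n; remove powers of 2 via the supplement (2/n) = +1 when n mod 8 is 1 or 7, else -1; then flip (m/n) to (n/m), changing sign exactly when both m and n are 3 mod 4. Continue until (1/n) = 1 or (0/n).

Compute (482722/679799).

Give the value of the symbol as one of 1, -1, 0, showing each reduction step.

482722 = 2^1·241361; (2/679799) = +1 since 679799 mod 8 = 7, so (482722/679799) = (+1)^1·(241361/679799); sign now +1
reciprocity: (241361/679799) = +1·(679799/241361) since 241361 mod 4 = 1, 679799 mod 4 = 3; sign now +1
(679799/241361) = (197077/241361)   [reduce mod 241361]
reciprocity: (197077/241361) = +1·(241361/197077) since 197077 mod 4 = 1, 241361 mod 4 = 1; sign now +1
(241361/197077) = (44284/197077)   [reduce mod 197077]
44284 = 2^2·11071; (2/197077) = -1 since 197077 mod 8 = 5, so (44284/197077) = (-1)^2·(11071/197077); sign now +1
reciprocity: (11071/197077) = +1·(197077/11071) since 11071 mod 4 = 3, 197077 mod 4 = 1; sign now +1
(197077/11071) = (8870/11071)   [reduce mod 11071]
8870 = 2^1·4435; (2/11071) = +1 since 11071 mod 8 = 7, so (8870/11071) = (+1)^1·(4435/11071); sign now +1
reciprocity: (4435/11071) = -1·(11071/4435) since 4435 mod 4 = 3, 11071 mod 4 = 3; sign now -1
(11071/4435) = (2201/4435)   [reduce mod 4435]
reciprocity: (2201/4435) = +1·(4435/2201) since 2201 mod 4 = 1, 4435 mod 4 = 3; sign now -1
(4435/2201) = (33/2201)   [reduce mod 2201]
reciprocity: (33/2201) = +1·(2201/33) since 33 mod 4 = 1, 2201 mod 4 = 1; sign now -1
(2201/33) = (23/33)   [reduce mod 33]
reciprocity: (23/33) = +1·(33/23) since 23 mod 4 = 3, 33 mod 4 = 1; sign now -1
(33/23) = (10/23)   [reduce mod 23]
10 = 2^1·5; (2/23) = +1 since 23 mod 8 = 7, so (10/23) = (+1)^1·(5/23); sign now -1
reciprocity: (5/23) = +1·(23/5) since 5 mod 4 = 1, 23 mod 4 = 3; sign now -1
(23/5) = (3/5)   [reduce mod 5]
reciprocity: (3/5) = +1·(5/3) since 3 mod 4 = 3, 5 mod 4 = 1; sign now -1
(5/3) = (2/3)   [reduce mod 3]
2 = 2^1·1; (2/3) = -1 since 3 mod 8 = 3, so (2/3) = (-1)^1·(1/3); sign now +1
(1/3) = 1; final value = sign = +1

1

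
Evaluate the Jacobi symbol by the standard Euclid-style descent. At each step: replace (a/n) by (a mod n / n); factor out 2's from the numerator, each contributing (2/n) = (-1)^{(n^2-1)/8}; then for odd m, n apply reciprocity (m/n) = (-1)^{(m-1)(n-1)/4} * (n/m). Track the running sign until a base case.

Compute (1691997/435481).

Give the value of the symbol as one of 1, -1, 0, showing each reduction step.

(1691997/435481): 1691997 mod 435481 = 385554, so (1691997/435481) = (385554/435481)
factor out 2^1: 385554 = 2^1·192777; with 435481 mod 8 = 1, (2/435481) = +1; sign now +1; continue with (192777/435481)
flip (192777/435481) -> (435481/192777): both odd, 192777 mod 4 = 1, 435481 mod 4 = 1, so the flip contributes +1; sign now +1
(435481/192777): 435481 mod 192777 = 49927, so (435481/192777) = (49927/192777)
flip (49927/192777) -> (192777/49927): both odd, 49927 mod 4 = 3, 192777 mod 4 = 1, so the flip contributes +1; sign now +1
(192777/49927): 192777 mod 49927 = 42996, so (192777/49927) = (42996/49927)
factor out 2^2: 42996 = 2^2·10749; with 49927 mod 8 = 7, (2/49927) = +1; sign now +1; continue with (10749/49927)
flip (10749/49927) -> (49927/10749): both odd, 10749 mod 4 = 1, 49927 mod 4 = 3, so the flip contributes +1; sign now +1
(49927/10749): 49927 mod 10749 = 6931, so (49927/10749) = (6931/10749)
flip (6931/10749) -> (10749/6931): both odd, 6931 mod 4 = 3, 10749 mod 4 = 1, so the flip contributes +1; sign now +1
(10749/6931): 10749 mod 6931 = 3818, so (10749/6931) = (3818/6931)
factor out 2^1: 3818 = 2^1·1909; with 6931 mod 8 = 3, (2/6931) = -1; sign now -1; continue with (1909/6931)
flip (1909/6931) -> (6931/1909): both odd, 1909 mod 4 = 1, 6931 mod 4 = 3, so the flip contributes +1; sign now -1
(6931/1909): 6931 mod 1909 = 1204, so (6931/1909) = (1204/1909)
factor out 2^2: 1204 = 2^2·301; with 1909 mod 8 = 5, (2/1909) = -1; sign now -1; continue with (301/1909)
flip (301/1909) -> (1909/301): both odd, 301 mod 4 = 1, 1909 mod 4 = 1, so the flip contributes +1; sign now -1
(1909/301): 1909 mod 301 = 103, so (1909/301) = (103/301)
flip (103/301) -> (301/103): both odd, 103 mod 4 = 3, 301 mod 4 = 1, so the flip contributes +1; sign now -1
(301/103): 301 mod 103 = 95, so (301/103) = (95/103)
flip (95/103) -> (103/95): both odd, 95 mod 4 = 3, 103 mod 4 = 3, so the flip contributes -1; sign now +1
(103/95): 103 mod 95 = 8, so (103/95) = (8/95)
factor out 2^3: 8 = 2^3·1; with 95 mod 8 = 7, (2/95) = +1; sign now +1; continue with (1/95)
reached (1/95) = 1, so the symbol is +1

1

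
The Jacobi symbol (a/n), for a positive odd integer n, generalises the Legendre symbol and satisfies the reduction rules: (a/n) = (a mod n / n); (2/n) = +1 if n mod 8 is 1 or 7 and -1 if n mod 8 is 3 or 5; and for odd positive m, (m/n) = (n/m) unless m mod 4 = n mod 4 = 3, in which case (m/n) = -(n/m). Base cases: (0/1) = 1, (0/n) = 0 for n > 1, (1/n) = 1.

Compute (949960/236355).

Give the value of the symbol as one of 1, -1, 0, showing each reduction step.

0

(949960/236355): 949960 mod 236355 = 4540, so (949960/236355) = (4540/236355)
factor out 2^2: 4540 = 2^2·1135; with 236355 mod 8 = 3, (2/236355) = -1; sign now +1; continue with (1135/236355)
flip (1135/236355) -> (236355/1135): both odd, 1135 mod 4 = 3, 236355 mod 4 = 3, so the flip contributes -1; sign now -1
(236355/1135): 236355 mod 1135 = 275, so (236355/1135) = (275/1135)
flip (275/1135) -> (1135/275): both odd, 275 mod 4 = 3, 1135 mod 4 = 3, so the flip contributes -1; sign now +1
(1135/275): 1135 mod 275 = 35, so (1135/275) = (35/275)
flip (35/275) -> (275/35): both odd, 35 mod 4 = 3, 275 mod 4 = 3, so the flip contributes -1; sign now -1
(275/35): 275 mod 35 = 30, so (275/35) = (30/35)
factor out 2^1: 30 = 2^1·15; with 35 mod 8 = 3, (2/35) = -1; sign now +1; continue with (15/35)
flip (15/35) -> (35/15): both odd, 15 mod 4 = 3, 35 mod 4 = 3, so the flip contributes -1; sign now -1
(35/15): 35 mod 15 = 5, so (35/15) = (5/15)
flip (5/15) -> (15/5): both odd, 5 mod 4 = 1, 15 mod 4 = 3, so the flip contributes +1; sign now -1
(15/5): 15 mod 5 = 0, so (15/5) = (0/5)
reached (0/5); gcd(a, n) > 1, so (0/5) = 0 and the symbol is 0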